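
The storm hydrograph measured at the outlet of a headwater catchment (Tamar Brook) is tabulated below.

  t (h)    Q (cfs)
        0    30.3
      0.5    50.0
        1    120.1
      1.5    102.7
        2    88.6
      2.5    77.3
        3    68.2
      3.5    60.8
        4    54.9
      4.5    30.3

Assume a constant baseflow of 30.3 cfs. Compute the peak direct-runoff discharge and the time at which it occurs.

Q_p = 89.8 cfs at t = 1 h

Subtracting baseflow gives direct-runoff ordinates: 0.0, 19.7, 89.8, 72.4, 58.3, 47.0, 37.9, 30.5, 24.6, 0.0 cfs.
The maximum is 89.8 cfs, occurring at the reading for t = 1 h.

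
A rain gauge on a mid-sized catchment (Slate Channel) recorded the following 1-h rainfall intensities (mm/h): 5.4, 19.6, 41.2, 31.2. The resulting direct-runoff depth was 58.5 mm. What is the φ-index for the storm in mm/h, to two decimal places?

Only the 3 blocks with intensity above φ contribute runoff: 19.6, 41.2, 31.2 mm/h.
Σ(I−φ)·Δt = d  ⇒  (19.6+41.2+31.2 − 3φ)·1 = 58.5
φ = (92.00 − 58.5/1) / 3 = 11.17 mm/h.

φ ≈ 11.17 mm/h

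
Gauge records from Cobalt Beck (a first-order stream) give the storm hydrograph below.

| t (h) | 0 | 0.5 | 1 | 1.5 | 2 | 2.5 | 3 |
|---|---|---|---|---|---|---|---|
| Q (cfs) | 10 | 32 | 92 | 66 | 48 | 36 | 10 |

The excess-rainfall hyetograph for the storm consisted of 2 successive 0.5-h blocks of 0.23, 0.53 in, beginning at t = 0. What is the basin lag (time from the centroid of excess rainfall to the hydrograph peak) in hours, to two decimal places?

Centroid of excess rainfall: t_c = Σ P_i·t̄_i / ΣP_i = 0.5987 h (block centres at 0.25, 0.75 h).
Hydrograph peak occurs at t = 1 h, so basin lag t_L = 1 − 0.5987 = 0.40 h.

t_L ≈ 0.40 h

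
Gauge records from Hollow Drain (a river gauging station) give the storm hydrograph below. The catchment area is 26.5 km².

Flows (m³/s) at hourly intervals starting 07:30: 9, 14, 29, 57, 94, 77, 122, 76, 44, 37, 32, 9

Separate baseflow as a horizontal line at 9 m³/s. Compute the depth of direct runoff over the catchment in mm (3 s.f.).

d ≈ 66.8 mm

Direct runoff: 0.0, 5.0, 20.0, 48.0, 85.0, 68.0, 113.0, 67.0, 35.0, 28.0, 23.0, 0.0 m³/s; ΣQ_DR = 492.0 m³/s.
V = ΣQ_DR · Δt = 492.0 × 3600 s = 1.771 × 10^6 m³.
Over A = 26.5 km², depth = V / A = 66.8 mm.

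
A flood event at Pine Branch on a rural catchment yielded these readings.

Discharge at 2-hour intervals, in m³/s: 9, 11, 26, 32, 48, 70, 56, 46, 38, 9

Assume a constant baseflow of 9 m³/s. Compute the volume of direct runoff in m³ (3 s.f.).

V ≈ 1.84 × 10^6 m³

Direct-runoff ordinates (Q − Q_b): 0.0, 2.0, 17.0, 23.0, 39.0, 61.0, 47.0, 37.0, 29.0, 0.0 m³/s.
ΣQ_DR = 255.0 m³/s.
With Δt = 2 h = 7200 s, V = ΣQ_DR · Δt = 255.0 × 7200 = 1.84 × 10^6 m³.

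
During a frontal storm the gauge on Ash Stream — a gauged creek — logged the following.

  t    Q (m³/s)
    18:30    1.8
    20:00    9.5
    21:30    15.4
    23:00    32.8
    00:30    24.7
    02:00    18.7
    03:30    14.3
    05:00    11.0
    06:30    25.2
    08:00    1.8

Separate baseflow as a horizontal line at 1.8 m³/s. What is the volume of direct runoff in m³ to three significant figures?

V ≈ 7.41 × 10^5 m³

Direct-runoff ordinates (Q − Q_b): 0.0, 7.7, 13.6, 31.0, 22.9, 16.9, 12.5, 9.2, 23.4, 0.0 m³/s.
ΣQ_DR = 137.2 m³/s.
With Δt = 1.5 h = 5400 s, V = ΣQ_DR · Δt = 137.2 × 5400 = 7.41 × 10^5 m³.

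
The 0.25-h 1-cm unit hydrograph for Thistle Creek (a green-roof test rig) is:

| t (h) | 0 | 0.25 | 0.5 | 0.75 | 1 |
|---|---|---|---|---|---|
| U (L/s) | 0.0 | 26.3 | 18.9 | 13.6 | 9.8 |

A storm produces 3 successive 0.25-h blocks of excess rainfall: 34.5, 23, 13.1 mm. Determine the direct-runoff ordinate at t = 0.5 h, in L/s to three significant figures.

Q ≈ 126 L/s

By discrete convolution, Q_j = Σ (P_i / 10 mm) · U_{j−i}.
At t = 0.5 h (j=2): Q = (34.5/10)·18.9 + (23/10)·26.3 + (13.1/10)·0.0 = 126 L/s.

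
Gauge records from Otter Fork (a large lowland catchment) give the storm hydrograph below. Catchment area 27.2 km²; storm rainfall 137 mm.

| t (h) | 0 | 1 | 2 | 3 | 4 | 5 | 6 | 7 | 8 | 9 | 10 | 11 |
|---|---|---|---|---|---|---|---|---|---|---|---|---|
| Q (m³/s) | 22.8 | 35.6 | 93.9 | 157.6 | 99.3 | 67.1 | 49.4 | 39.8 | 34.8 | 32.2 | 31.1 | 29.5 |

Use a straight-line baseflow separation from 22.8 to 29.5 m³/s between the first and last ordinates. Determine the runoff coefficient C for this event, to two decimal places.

C ≈ 0.37

ΣQ_DR = 379.3 m³/s; V = ΣQ_DR·Δt = 1.365 × 10^6 m³.
Runoff depth d = V / A = 50.20 mm.
C = d / P = 50.20 / 137 = 0.37.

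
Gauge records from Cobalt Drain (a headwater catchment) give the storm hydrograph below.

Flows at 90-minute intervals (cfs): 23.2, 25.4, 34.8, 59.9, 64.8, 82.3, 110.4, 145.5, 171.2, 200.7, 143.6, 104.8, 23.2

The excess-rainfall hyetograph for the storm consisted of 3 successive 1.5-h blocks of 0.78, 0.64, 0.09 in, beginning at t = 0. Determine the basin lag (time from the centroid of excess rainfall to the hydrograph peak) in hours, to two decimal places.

Centroid of excess rainfall: t_c = Σ P_i·t̄_i / ΣP_i = 1.5646 h (block centres at 0.75, 2.25, 3.75 h).
Hydrograph peak occurs at t = 13.5 h, so basin lag t_L = 13.5 − 1.5646 = 11.94 h.

t_L ≈ 11.94 h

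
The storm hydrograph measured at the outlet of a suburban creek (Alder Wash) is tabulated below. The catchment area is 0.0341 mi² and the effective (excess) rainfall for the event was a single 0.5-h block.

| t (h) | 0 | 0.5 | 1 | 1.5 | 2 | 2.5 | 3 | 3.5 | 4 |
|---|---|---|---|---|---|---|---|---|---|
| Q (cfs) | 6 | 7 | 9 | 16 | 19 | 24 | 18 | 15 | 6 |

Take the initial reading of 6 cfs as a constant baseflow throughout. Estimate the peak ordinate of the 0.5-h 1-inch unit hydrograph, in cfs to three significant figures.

Direct runoff: 0.0, 1.0, 3.0, 10.0, 13.0, 18.0, 12.0, 9.0, 0.0 cfs; ΣQ_DR = 66.00 cfs, peak = 18.0 cfs.
Runoff depth d = ΣQ_DR·Δt / A = 66.00 × 1800 / (0.0341 mi²) = 1.500 in.
The 1-inch UH is the DRH scaled by (1 in)/d, so U_p = 18.0 × 1/1.500 = 12.0 cfs.

U_p ≈ 12.0 cfs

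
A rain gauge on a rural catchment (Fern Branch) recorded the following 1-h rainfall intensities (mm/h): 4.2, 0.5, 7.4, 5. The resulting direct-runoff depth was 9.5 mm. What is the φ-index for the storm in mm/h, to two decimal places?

Only the 3 blocks with intensity above φ contribute runoff: 4.2, 7.4, 5 mm/h.
Σ(I−φ)·Δt = d  ⇒  (4.2+7.4+5 − 3φ)·1 = 9.5
φ = (16.60 − 9.5/1) / 3 = 2.37 mm/h.

φ ≈ 2.37 mm/h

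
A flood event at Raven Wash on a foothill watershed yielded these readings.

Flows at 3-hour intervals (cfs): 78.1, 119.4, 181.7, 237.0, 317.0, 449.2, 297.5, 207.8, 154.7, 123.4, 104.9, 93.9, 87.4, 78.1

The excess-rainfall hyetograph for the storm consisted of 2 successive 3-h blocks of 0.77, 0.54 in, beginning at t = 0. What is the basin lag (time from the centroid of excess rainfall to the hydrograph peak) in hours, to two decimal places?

Centroid of excess rainfall: t_c = Σ P_i·t̄_i / ΣP_i = 2.7366 h (block centres at 1.5, 4.5 h).
Hydrograph peak occurs at t = 15 h, so basin lag t_L = 15 − 2.7366 = 12.26 h.

t_L ≈ 12.26 h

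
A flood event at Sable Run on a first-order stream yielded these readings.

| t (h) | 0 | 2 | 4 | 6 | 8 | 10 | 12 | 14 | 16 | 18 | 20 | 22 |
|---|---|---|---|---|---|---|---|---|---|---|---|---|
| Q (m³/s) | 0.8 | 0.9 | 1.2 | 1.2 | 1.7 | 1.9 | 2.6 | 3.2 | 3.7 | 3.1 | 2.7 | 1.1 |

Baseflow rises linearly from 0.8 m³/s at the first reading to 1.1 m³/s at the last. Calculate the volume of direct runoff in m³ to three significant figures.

V ≈ 91400 m³

Direct-runoff ordinates (Q − Q_b): 0.00, 0.07, 0.35, 0.32, 0.79, 0.96, 1.64, 2.21, 2.68, 2.05, 1.63, 0.00 m³/s.
ΣQ_DR = 12.70 m³/s.
With Δt = 2 h = 7200 s, V = ΣQ_DR · Δt = 12.70 × 7200 = 91400 m³.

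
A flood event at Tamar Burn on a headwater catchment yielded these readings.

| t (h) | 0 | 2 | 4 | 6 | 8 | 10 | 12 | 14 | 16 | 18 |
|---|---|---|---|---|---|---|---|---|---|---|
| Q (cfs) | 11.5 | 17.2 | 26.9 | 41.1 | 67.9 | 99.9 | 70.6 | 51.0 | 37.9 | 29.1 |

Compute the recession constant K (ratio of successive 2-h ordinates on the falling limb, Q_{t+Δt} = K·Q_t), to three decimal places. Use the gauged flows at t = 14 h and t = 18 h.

Using the recession-limb readings at t = 14 h and t = 18 h: Q falls from 51.0 to 29.1 cfs over 2 intervals.
K = (Q₂/Q₁)^(1/2) = (29.1/51.0)^(1/2) = 0.755.

K ≈ 0.755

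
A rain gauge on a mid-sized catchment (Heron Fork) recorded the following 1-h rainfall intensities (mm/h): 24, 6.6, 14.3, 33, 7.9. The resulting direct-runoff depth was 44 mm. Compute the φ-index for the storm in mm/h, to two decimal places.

φ ≈ 9.10 mm/h

Only the 3 blocks with intensity above φ contribute runoff: 24, 14.3, 33 mm/h.
Σ(I−φ)·Δt = d  ⇒  (24+14.3+33 − 3φ)·1 = 44
φ = (71.30 − 44/1) / 3 = 9.10 mm/h.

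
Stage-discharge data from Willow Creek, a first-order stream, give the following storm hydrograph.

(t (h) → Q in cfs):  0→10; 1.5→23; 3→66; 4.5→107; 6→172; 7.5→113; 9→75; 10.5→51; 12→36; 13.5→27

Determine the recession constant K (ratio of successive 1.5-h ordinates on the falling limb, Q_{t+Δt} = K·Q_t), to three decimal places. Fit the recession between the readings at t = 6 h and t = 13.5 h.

Using the recession-limb readings at t = 6 h and t = 13.5 h: Q falls from 172 to 27 cfs over 5 intervals.
K = (Q₂/Q₁)^(1/5) = (27/172)^(1/5) = 0.691.

K ≈ 0.691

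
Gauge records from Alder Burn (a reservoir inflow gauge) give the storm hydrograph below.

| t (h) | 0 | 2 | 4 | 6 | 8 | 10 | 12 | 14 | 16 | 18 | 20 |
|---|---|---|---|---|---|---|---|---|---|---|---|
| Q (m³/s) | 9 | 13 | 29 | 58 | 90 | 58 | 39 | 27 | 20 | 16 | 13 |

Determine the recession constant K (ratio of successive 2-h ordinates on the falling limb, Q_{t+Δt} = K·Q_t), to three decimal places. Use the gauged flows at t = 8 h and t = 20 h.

K ≈ 0.724

Using the recession-limb readings at t = 8 h and t = 20 h: Q falls from 90 to 13 m³/s over 6 intervals.
K = (Q₂/Q₁)^(1/6) = (13/90)^(1/6) = 0.724.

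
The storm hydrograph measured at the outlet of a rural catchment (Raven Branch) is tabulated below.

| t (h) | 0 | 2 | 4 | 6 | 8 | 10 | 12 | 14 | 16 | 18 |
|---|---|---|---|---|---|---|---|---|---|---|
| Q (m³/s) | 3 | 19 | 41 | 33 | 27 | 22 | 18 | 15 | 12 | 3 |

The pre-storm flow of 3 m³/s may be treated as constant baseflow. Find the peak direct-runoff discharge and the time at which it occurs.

Subtracting baseflow gives direct-runoff ordinates: 0.0, 16.0, 38.0, 30.0, 24.0, 19.0, 15.0, 12.0, 9.0, 0.0 m³/s.
The maximum is 38.0 m³/s, occurring at the reading for t = 4 h.

Q_p = 38.0 m³/s at t = 4 h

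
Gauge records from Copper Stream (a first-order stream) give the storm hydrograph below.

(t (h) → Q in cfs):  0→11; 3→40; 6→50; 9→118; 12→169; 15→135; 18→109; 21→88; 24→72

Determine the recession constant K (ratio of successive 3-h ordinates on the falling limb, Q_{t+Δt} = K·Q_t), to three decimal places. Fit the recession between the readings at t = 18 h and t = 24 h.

K ≈ 0.813

Using the recession-limb readings at t = 18 h and t = 24 h: Q falls from 109 to 72 cfs over 2 intervals.
K = (Q₂/Q₁)^(1/2) = (72/109)^(1/2) = 0.813.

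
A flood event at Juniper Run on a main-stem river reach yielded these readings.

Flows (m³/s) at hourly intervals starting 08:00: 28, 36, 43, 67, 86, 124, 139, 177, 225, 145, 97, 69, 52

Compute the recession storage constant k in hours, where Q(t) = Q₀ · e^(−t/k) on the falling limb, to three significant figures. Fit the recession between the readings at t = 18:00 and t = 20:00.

k ≈ 3.21 h

On the falling limb, Q drops from 97 to 52 m³/s between t = 18:00 and t = 20:00 (Δt = 2 h).
k = −Δt / ln(Q₂/Q₁) = −2 / ln(52/97) = 3.21 h.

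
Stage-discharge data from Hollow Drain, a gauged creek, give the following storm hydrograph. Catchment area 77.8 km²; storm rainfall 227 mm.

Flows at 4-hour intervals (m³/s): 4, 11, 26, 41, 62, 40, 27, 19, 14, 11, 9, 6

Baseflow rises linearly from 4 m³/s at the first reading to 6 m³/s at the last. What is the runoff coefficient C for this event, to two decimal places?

ΣQ_DR = 210.0 m³/s; V = ΣQ_DR·Δt = 3.024 × 10^6 m³.
Runoff depth d = V / A = 38.87 mm.
C = d / P = 38.87 / 227 = 0.17.

C ≈ 0.17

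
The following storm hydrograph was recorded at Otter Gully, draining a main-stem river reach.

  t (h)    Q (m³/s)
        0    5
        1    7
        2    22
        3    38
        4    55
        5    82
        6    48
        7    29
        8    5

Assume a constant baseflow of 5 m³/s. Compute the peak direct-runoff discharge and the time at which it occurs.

Subtracting baseflow gives direct-runoff ordinates: 0.0, 2.0, 17.0, 33.0, 50.0, 77.0, 43.0, 24.0, 0.0 m³/s.
The maximum is 77.0 m³/s, occurring at the reading for t = 5 h.

Q_p = 77.0 m³/s at t = 5 h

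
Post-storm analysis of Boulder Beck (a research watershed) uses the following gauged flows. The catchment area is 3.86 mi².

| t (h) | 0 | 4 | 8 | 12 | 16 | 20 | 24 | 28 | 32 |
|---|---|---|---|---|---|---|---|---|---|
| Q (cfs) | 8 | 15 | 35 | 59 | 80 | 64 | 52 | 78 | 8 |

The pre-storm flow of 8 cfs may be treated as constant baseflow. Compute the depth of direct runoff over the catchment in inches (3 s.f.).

Direct runoff: 0.0, 7.0, 27.0, 51.0, 72.0, 56.0, 44.0, 70.0, 0.0 cfs; ΣQ_DR = 327.0 cfs.
V = ΣQ_DR · Δt = 327.0 × 14400 s = 4.709 × 10^6 ft³.
Over A = 3.86 mi², depth = V / A = 0.525 in.

d ≈ 0.525 in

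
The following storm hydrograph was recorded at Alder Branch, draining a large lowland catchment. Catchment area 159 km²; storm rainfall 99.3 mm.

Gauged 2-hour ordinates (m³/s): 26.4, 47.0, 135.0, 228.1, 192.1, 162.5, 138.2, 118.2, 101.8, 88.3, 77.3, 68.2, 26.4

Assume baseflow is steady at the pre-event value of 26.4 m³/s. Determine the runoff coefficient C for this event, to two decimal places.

C ≈ 0.49

ΣQ_DR = 1066 m³/s; V = ΣQ_DR·Δt = 7.677 × 10^6 m³.
Runoff depth d = V / A = 48.29 mm.
C = d / P = 48.29 / 99.3 = 0.49.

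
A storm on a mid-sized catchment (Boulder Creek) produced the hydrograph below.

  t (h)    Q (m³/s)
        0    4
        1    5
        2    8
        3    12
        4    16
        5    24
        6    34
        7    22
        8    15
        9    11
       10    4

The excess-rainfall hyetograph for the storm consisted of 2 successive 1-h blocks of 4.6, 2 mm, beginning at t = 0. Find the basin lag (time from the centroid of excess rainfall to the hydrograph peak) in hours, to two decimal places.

Centroid of excess rainfall: t_c = Σ P_i·t̄_i / ΣP_i = 0.8030 h (block centres at 0.5, 1.5 h).
Hydrograph peak occurs at t = 6 h, so basin lag t_L = 6 − 0.8030 = 5.20 h.

t_L ≈ 5.20 h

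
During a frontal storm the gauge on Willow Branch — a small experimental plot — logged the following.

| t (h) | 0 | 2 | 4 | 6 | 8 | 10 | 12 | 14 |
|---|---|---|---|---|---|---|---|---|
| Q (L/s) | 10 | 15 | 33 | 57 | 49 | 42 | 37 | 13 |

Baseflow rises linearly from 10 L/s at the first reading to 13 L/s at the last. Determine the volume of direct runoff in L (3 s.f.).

Direct-runoff ordinates (Q − Q_b): 0.00, 4.57, 22.14, 45.71, 37.29, 29.86, 24.43, 0.00 L/s.
ΣQ_DR = 164.0 L/s.
With Δt = 2 h = 7200 s, V = ΣQ_DR · Δt = 164.0 × 7200 = 1.18 × 10^6 L.

V ≈ 1.18 × 10^6 L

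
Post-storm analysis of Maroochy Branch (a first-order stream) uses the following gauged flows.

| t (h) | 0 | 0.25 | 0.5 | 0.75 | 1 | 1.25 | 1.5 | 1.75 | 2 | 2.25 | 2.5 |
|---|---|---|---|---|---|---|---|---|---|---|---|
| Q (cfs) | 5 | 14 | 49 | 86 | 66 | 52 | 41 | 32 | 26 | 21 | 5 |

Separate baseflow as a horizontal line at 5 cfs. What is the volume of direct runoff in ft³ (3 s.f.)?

V ≈ 3.08 × 10^5 ft³

Direct-runoff ordinates (Q − Q_b): 0.0, 9.0, 44.0, 81.0, 61.0, 47.0, 36.0, 27.0, 21.0, 16.0, 0.0 cfs.
ΣQ_DR = 342.0 cfs.
With Δt = 0.25 h = 900 s, V = ΣQ_DR · Δt = 342.0 × 900 = 3.08 × 10^5 ft³.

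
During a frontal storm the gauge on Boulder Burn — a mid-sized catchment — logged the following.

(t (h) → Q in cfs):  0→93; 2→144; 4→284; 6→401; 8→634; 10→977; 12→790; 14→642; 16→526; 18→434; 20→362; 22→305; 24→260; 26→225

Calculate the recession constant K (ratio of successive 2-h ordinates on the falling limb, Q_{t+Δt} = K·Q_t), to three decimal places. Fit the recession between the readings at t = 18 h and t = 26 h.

Using the recession-limb readings at t = 18 h and t = 26 h: Q falls from 434 to 225 cfs over 4 intervals.
K = (Q₂/Q₁)^(1/4) = (225/434)^(1/4) = 0.849.

K ≈ 0.849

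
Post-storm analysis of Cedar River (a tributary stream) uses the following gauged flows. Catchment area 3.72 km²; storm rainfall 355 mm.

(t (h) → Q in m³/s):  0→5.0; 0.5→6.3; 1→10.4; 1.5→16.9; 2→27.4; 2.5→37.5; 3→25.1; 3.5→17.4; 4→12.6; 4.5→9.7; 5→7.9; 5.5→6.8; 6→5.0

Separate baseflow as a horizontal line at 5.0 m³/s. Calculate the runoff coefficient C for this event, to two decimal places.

C ≈ 0.17

ΣQ_DR = 123.0 m³/s; V = ΣQ_DR·Δt = 2.214 × 10^5 m³.
Runoff depth d = V / A = 59.52 mm.
C = d / P = 59.52 / 355 = 0.17.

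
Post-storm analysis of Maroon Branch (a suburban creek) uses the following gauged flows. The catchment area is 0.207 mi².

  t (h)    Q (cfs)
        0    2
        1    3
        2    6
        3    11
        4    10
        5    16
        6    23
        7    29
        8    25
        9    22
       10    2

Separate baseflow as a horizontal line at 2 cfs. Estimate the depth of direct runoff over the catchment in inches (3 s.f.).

d ≈ 0.951 in

Direct runoff: 0.0, 1.0, 4.0, 9.0, 8.0, 14.0, 21.0, 27.0, 23.0, 20.0, 0.0 cfs; ΣQ_DR = 127.0 cfs.
V = ΣQ_DR · Δt = 127.0 × 3600 s = 4.572 × 10^5 ft³.
Over A = 0.207 mi², depth = V / A = 0.951 in.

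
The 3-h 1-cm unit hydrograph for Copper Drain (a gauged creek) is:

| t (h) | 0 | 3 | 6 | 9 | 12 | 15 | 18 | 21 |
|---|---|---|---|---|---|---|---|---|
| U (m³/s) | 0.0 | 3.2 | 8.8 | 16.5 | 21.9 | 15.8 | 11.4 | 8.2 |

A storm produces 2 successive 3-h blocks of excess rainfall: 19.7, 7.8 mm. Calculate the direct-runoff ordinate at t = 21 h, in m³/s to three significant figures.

By discrete convolution, Q_j = Σ (P_i / 10 mm) · U_{j−i}.
At t = 21 h (j=7): Q = (19.7/10)·8.2 + (7.8/10)·11.4 = 25.0 m³/s.

Q ≈ 25.0 m³/s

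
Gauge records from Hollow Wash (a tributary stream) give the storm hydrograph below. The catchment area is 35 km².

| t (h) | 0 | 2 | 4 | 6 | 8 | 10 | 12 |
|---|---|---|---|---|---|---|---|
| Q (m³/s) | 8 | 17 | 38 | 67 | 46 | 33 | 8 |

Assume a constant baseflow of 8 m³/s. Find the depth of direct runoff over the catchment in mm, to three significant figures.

d ≈ 33.1 mm

Direct runoff: 0.0, 9.0, 30.0, 59.0, 38.0, 25.0, 0.0 m³/s; ΣQ_DR = 161.0 m³/s.
V = ΣQ_DR · Δt = 161.0 × 7200 s = 1.159 × 10^6 m³.
Over A = 35 km², depth = V / A = 33.1 mm.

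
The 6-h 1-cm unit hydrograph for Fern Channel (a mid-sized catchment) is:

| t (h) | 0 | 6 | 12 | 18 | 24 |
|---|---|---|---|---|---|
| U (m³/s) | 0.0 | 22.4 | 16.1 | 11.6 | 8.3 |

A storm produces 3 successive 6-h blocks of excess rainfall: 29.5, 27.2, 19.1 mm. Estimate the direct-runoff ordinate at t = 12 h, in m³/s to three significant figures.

By discrete convolution, Q_j = Σ (P_i / 10 mm) · U_{j−i}.
At t = 12 h (j=2): Q = (29.5/10)·16.1 + (27.2/10)·22.4 + (19.1/10)·0.0 = 108 m³/s.

Q ≈ 108 m³/s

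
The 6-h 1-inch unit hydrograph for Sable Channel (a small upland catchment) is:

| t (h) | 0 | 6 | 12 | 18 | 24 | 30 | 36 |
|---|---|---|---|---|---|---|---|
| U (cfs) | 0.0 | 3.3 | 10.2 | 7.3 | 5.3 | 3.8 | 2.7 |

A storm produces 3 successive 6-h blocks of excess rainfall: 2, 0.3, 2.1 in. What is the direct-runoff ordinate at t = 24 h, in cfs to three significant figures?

Q ≈ 34.2 cfs

By discrete convolution, Q_j = Σ (P_i / 1 in) · U_{j−i}.
At t = 24 h (j=4): Q = (2/1)·5.3 + (0.3/1)·7.3 + (2.1/1)·10.2 = 34.2 cfs.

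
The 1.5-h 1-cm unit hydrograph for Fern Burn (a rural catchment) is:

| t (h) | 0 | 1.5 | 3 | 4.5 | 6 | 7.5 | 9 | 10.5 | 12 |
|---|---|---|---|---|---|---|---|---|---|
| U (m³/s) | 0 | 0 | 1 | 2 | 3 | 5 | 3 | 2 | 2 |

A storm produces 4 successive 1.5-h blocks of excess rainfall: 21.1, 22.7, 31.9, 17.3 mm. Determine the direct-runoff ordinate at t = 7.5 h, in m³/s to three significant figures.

Q ≈ 25.5 m³/s

By discrete convolution, Q_j = Σ (P_i / 10 mm) · U_{j−i}.
At t = 7.5 h (j=5): Q = (21.1/10)·5 + (22.7/10)·3 + (31.9/10)·2 + (17.3/10)·1 = 25.5 m³/s.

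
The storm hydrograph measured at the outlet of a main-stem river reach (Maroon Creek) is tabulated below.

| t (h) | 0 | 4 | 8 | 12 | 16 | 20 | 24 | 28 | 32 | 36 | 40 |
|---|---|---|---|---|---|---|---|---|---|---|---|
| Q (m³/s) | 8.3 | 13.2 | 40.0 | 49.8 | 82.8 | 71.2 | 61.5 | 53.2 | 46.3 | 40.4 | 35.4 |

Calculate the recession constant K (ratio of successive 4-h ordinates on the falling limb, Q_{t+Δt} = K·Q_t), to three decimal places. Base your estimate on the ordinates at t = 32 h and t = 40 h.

K ≈ 0.874

Using the recession-limb readings at t = 32 h and t = 40 h: Q falls from 46.3 to 35.4 m³/s over 2 intervals.
K = (Q₂/Q₁)^(1/2) = (35.4/46.3)^(1/2) = 0.874.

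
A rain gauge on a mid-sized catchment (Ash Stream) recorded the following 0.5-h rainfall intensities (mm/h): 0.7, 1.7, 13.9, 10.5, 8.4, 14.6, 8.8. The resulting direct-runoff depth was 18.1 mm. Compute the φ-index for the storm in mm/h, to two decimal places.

φ ≈ 4.00 mm/h

Only the 5 blocks with intensity above φ contribute runoff: 13.9, 10.5, 8.4, 14.6, 8.8 mm/h.
Σ(I−φ)·Δt = d  ⇒  (13.9+10.5+8.4+14.6+8.8 − 5φ)·0.5 = 18.1
φ = (56.20 − 18.1/0.5) / 5 = 4.00 mm/h.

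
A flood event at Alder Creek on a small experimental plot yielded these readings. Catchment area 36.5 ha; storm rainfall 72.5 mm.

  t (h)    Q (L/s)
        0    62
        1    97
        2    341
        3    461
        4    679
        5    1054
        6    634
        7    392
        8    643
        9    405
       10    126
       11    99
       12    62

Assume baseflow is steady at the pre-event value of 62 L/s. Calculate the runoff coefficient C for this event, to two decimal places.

C ≈ 0.58

ΣQ_DR = 4249 L/s; V = ΣQ_DR·Δt = 1.530 × 10^7 L.
Runoff depth d = V / A = 41.91 mm.
C = d / P = 41.91 / 72.5 = 0.58.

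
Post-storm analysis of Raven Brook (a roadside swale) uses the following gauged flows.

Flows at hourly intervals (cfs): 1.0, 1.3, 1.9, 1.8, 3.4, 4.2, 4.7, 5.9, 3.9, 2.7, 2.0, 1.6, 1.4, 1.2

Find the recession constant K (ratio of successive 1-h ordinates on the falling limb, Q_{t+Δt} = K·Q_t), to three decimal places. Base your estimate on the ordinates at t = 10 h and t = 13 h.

Using the recession-limb readings at t = 10 h and t = 13 h: Q falls from 2.0 to 1.2 cfs over 3 intervals.
K = (Q₂/Q₁)^(1/3) = (1.2/2.0)^(1/3) = 0.843.

K ≈ 0.843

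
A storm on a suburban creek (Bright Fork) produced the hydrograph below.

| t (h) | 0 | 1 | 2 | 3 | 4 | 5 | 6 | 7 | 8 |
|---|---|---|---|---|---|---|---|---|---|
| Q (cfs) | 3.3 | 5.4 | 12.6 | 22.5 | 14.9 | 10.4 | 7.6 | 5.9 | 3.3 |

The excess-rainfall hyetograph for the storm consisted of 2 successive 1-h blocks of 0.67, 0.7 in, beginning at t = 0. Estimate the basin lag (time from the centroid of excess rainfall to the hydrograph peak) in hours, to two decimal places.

Centroid of excess rainfall: t_c = Σ P_i·t̄_i / ΣP_i = 1.0109 h (block centres at 0.5, 1.5 h).
Hydrograph peak occurs at t = 3 h, so basin lag t_L = 3 − 1.0109 = 1.99 h.

t_L ≈ 1.99 h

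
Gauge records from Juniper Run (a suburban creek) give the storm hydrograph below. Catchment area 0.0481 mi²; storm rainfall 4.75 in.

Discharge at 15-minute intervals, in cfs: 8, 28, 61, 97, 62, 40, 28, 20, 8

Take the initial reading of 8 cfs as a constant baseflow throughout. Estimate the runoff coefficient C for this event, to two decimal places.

ΣQ_DR = 280.0 cfs; V = ΣQ_DR·Δt = 2.520 × 10^5 ft³.
Runoff depth d = V / A = 2.255 in.
C = d / P = 2.255 / 4.75 = 0.47.

C ≈ 0.47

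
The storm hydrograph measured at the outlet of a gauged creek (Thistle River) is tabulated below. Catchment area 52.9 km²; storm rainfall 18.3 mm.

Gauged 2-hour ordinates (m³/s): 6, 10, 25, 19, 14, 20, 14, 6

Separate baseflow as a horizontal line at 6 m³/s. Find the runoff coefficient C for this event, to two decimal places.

ΣQ_DR = 66.00 m³/s; V = ΣQ_DR·Δt = 4.752 × 10^5 m³.
Runoff depth d = V / A = 8.983 mm.
C = d / P = 8.983 / 18.3 = 0.49.

C ≈ 0.49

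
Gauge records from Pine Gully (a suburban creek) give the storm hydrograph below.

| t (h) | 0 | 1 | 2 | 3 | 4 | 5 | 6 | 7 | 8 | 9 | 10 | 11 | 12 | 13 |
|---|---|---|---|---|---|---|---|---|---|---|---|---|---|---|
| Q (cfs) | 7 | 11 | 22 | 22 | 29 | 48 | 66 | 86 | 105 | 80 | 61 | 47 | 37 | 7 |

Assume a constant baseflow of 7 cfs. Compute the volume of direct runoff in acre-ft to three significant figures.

V ≈ 43.8 acre-ft

Direct-runoff ordinates (Q − Q_b): 0.0, 4.0, 15.0, 15.0, 22.0, 41.0, 59.0, 79.0, 98.0, 73.0, 54.0, 40.0, 30.0, 0.0 cfs.
ΣQ_DR = 530.0 cfs.
With Δt = 1 h = 3600 s, V = ΣQ_DR · Δt = 530.0 × 3600 = 1.91 × 10^6 ft³ = 43.8 acre-ft.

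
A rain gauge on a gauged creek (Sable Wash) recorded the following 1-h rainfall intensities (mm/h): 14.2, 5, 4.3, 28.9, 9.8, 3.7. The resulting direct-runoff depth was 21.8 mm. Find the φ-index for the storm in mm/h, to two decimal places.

Only the 2 blocks with intensity above φ contribute runoff: 14.2, 28.9 mm/h.
Σ(I−φ)·Δt = d  ⇒  (14.2+28.9 − 2φ)·1 = 21.8
φ = (43.10 − 21.8/1) / 2 = 10.65 mm/h.

φ ≈ 10.65 mm/h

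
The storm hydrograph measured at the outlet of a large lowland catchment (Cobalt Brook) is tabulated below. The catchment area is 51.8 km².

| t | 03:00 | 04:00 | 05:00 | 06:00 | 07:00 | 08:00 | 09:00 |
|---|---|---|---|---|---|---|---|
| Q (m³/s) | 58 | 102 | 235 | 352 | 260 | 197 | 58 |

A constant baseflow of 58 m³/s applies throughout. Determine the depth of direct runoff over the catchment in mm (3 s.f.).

Direct runoff: 0.0, 44.0, 177.0, 294.0, 202.0, 139.0, 0.0 m³/s; ΣQ_DR = 856.0 m³/s.
V = ΣQ_DR · Δt = 856.0 × 3600 s = 3.082 × 10^6 m³.
Over A = 51.8 km², depth = V / A = 59.5 mm.

d ≈ 59.5 mm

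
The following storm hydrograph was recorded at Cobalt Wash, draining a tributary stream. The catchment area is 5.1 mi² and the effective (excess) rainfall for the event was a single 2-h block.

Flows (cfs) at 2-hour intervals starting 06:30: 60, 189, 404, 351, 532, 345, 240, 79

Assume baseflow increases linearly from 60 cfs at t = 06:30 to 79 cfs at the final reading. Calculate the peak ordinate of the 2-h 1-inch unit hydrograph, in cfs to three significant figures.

Direct runoff: 0.00, 126.29, 338.57, 282.86, 461.14, 271.43, 163.71, 0.00 cfs; ΣQ_DR = 1644 cfs, peak = 461.14 cfs.
Runoff depth d = ΣQ_DR·Δt / A = 1644 × 7200 / (5.1 mi²) = 0.9990 in.
The 1-inch UH is the DRH scaled by (1 in)/d, so U_p = 461.14 × 1/0.9990 = 462 cfs.

U_p ≈ 462 cfs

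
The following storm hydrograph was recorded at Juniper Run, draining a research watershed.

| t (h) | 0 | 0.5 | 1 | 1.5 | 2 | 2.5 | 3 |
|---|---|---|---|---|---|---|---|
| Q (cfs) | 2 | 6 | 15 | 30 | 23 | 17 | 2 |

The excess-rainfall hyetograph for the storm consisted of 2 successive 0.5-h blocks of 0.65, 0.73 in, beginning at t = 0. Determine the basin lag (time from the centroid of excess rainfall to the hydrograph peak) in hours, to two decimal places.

t_L ≈ 0.99 h

Centroid of excess rainfall: t_c = Σ P_i·t̄_i / ΣP_i = 0.5145 h (block centres at 0.25, 0.75 h).
Hydrograph peak occurs at t = 1.5 h, so basin lag t_L = 1.5 − 0.5145 = 0.99 h.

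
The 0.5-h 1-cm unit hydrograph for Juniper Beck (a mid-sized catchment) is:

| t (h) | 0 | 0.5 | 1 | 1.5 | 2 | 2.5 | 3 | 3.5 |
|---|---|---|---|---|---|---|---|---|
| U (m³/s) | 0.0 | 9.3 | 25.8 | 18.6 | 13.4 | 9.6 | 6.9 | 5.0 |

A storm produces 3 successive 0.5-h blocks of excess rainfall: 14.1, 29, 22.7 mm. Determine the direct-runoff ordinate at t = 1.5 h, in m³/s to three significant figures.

Q ≈ 122 m³/s

By discrete convolution, Q_j = Σ (P_i / 10 mm) · U_{j−i}.
At t = 1.5 h (j=3): Q = (14.1/10)·18.6 + (29/10)·25.8 + (22.7/10)·9.3 = 122 m³/s.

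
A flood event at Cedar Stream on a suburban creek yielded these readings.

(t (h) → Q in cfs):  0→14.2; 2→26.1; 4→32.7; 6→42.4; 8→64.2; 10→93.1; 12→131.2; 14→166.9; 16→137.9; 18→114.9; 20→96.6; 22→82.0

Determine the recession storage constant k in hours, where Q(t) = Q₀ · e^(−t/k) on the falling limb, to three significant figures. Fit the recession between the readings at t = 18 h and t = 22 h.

k ≈ 11.9 h

On the falling limb, Q drops from 114.9 to 82.0 cfs between t = 18 h and t = 22 h (Δt = 4 h).
k = −Δt / ln(Q₂/Q₁) = −4 / ln(82.0/114.9) = 11.9 h.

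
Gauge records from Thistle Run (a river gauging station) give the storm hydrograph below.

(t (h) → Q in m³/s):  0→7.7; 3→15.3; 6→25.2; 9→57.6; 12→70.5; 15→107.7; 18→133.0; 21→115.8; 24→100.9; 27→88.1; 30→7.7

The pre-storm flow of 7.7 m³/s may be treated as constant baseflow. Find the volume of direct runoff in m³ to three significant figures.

V ≈ 6.96 × 10^6 m³

Direct-runoff ordinates (Q − Q_b): 0.0, 7.6, 17.5, 49.9, 62.8, 100.0, 125.3, 108.1, 93.2, 80.4, 0.0 m³/s.
ΣQ_DR = 644.8 m³/s.
With Δt = 3 h = 10800 s, V = ΣQ_DR · Δt = 644.8 × 10800 = 6.96 × 10^6 m³.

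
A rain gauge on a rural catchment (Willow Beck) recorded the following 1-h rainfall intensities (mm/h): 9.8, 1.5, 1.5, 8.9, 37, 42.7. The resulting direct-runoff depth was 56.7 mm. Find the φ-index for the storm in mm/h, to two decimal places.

φ ≈ 11.50 mm/h

Only the 2 blocks with intensity above φ contribute runoff: 37, 42.7 mm/h.
Σ(I−φ)·Δt = d  ⇒  (37+42.7 − 2φ)·1 = 56.7
φ = (79.70 − 56.7/1) / 2 = 11.50 mm/h.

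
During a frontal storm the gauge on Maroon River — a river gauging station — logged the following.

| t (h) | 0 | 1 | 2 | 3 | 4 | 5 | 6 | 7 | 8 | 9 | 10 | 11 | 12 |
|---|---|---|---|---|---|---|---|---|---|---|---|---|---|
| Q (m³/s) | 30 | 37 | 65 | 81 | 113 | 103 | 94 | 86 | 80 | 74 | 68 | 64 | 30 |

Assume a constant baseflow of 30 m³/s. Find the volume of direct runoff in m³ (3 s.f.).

V ≈ 1.93 × 10^6 m³

Direct-runoff ordinates (Q − Q_b): 0.0, 7.0, 35.0, 51.0, 83.0, 73.0, 64.0, 56.0, 50.0, 44.0, 38.0, 34.0, 0.0 m³/s.
ΣQ_DR = 535.0 m³/s.
With Δt = 1 h = 3600 s, V = ΣQ_DR · Δt = 535.0 × 3600 = 1.93 × 10^6 m³.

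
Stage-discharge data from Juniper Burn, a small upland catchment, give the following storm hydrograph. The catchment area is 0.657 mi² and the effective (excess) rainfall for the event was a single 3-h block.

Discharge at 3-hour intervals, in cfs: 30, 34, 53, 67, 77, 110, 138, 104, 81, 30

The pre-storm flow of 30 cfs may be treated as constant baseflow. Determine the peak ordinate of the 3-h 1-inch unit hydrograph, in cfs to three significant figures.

Direct runoff: 0.0, 4.0, 23.0, 37.0, 47.0, 80.0, 108.0, 74.0, 51.0, 0.0 cfs; ΣQ_DR = 424.0 cfs, peak = 108.0 cfs.
Runoff depth d = ΣQ_DR·Δt / A = 424.0 × 10800 / (0.657 mi²) = 3.000 in.
The 1-inch UH is the DRH scaled by (1 in)/d, so U_p = 108.0 × 1/3.000 = 36.0 cfs.

U_p ≈ 36.0 cfs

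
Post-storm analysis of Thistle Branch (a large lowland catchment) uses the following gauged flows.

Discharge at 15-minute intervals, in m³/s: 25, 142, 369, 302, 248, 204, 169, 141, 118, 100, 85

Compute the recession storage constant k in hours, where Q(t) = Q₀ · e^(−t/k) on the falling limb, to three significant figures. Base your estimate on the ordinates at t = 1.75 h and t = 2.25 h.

On the falling limb, Q drops from 141 to 100 m³/s between t = 1.75 h and t = 2.25 h (Δt = 0.5 h).
k = −Δt / ln(Q₂/Q₁) = −0.5 / ln(100/141) = 1.46 h.

k ≈ 1.46 h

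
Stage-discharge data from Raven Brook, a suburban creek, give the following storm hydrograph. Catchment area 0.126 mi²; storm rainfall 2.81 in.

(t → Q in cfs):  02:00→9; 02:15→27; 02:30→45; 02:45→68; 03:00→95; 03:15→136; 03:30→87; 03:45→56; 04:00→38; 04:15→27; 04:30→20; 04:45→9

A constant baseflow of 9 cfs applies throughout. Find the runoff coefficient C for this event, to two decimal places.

C ≈ 0.56

ΣQ_DR = 509.0 cfs; V = ΣQ_DR·Δt = 4.581 × 10^5 ft³.
Runoff depth d = V / A = 1.565 in.
C = d / P = 1.565 / 2.81 = 0.56.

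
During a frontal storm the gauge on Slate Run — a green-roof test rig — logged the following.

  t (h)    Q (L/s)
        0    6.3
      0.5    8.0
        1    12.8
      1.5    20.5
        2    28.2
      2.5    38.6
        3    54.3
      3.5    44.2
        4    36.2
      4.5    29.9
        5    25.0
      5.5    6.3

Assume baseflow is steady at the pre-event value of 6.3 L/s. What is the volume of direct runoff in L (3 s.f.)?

Direct-runoff ordinates (Q − Q_b): 0.0, 1.7, 6.5, 14.2, 21.9, 32.3, 48.0, 37.9, 29.9, 23.6, 18.7, 0.0 L/s.
ΣQ_DR = 234.7 L/s.
With Δt = 0.5 h = 1800 s, V = ΣQ_DR · Δt = 234.7 × 1800 = 4.22 × 10^5 L.

V ≈ 4.22 × 10^5 L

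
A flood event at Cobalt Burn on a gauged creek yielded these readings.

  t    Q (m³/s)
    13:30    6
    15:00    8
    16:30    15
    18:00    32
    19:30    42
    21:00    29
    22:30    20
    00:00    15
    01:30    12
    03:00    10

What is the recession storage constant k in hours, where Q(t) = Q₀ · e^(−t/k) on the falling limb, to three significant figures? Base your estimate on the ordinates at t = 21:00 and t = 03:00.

k ≈ 5.64 h

On the falling limb, Q drops from 29 to 10 m³/s between t = 21:00 and t = 03:00 (Δt = 6 h).
k = −Δt / ln(Q₂/Q₁) = −6 / ln(10/29) = 5.64 h.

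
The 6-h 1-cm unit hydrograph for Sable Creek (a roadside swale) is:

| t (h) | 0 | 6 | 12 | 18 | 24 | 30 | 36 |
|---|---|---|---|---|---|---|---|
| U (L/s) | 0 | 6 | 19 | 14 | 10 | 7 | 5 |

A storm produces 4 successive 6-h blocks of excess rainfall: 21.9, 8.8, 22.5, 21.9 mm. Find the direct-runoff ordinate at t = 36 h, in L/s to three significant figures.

By discrete convolution, Q_j = Σ (P_i / 10 mm) · U_{j−i}.
At t = 36 h (j=6): Q = (21.9/10)·5 + (8.8/10)·7 + (22.5/10)·10 + (21.9/10)·14 = 70.3 L/s.

Q ≈ 70.3 L/s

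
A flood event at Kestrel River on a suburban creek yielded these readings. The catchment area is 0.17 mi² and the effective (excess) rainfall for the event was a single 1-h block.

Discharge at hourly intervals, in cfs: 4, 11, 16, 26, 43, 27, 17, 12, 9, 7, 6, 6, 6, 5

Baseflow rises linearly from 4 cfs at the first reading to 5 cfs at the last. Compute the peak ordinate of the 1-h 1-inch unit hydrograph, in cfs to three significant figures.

U_p ≈ 32.2 cfs

Direct runoff: 0.00, 6.92, 11.85, 21.77, 38.69, 22.62, 12.54, 7.46, 4.38, 2.31, 1.23, 1.15, 1.08, 0.00 cfs; ΣQ_DR = 132.0 cfs, peak = 38.69 cfs.
Runoff depth d = ΣQ_DR·Δt / A = 132.0 × 3600 / (0.17 mi²) = 1.203 in.
The 1-inch UH is the DRH scaled by (1 in)/d, so U_p = 38.69 × 1/1.203 = 32.2 cfs.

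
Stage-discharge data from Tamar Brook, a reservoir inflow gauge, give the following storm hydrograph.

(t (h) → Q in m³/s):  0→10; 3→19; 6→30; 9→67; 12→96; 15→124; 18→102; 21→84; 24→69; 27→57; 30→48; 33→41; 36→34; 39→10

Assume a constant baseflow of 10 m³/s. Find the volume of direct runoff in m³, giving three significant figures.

Direct-runoff ordinates (Q − Q_b): 0.0, 9.0, 20.0, 57.0, 86.0, 114.0, 92.0, 74.0, 59.0, 47.0, 38.0, 31.0, 24.0, 0.0 m³/s.
ΣQ_DR = 651.0 m³/s.
With Δt = 3 h = 10800 s, V = ΣQ_DR · Δt = 651.0 × 10800 = 7.03 × 10^6 m³.

V ≈ 7.03 × 10^6 m³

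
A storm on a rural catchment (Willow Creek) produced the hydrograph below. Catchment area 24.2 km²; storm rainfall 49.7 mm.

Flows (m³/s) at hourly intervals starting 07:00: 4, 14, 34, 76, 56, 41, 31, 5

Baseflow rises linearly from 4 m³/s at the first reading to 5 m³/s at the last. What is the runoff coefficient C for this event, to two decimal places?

ΣQ_DR = 225.0 m³/s; V = ΣQ_DR·Δt = 8.100 × 10^5 m³.
Runoff depth d = V / A = 33.47 mm.
C = d / P = 33.47 / 49.7 = 0.67.

C ≈ 0.67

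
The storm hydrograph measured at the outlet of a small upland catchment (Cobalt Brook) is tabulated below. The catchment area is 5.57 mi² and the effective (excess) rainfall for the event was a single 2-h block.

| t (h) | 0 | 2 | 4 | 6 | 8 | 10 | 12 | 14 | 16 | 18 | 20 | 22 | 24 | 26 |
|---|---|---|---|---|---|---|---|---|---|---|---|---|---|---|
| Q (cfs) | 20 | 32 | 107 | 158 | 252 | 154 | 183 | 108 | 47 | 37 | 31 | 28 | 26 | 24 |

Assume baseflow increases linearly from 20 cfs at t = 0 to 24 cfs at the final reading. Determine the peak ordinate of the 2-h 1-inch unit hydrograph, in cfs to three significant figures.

U_p ≈ 461 cfs

Direct runoff: 0.00, 11.69, 86.38, 137.08, 230.77, 132.46, 161.15, 85.85, 24.54, 14.23, 7.92, 4.62, 2.31, 0.00 cfs; ΣQ_DR = 899.0 cfs, peak = 230.77 cfs.
Runoff depth d = ΣQ_DR·Δt / A = 899.0 × 7200 / (5.57 mi²) = 0.5002 in.
The 1-inch UH is the DRH scaled by (1 in)/d, so U_p = 230.77 × 1/0.5002 = 461 cfs.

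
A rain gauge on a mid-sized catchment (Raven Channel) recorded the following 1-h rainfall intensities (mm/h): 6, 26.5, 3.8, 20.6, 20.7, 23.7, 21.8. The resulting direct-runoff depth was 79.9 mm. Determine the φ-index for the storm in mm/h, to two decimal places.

φ ≈ 6.68 mm/h

Only the 5 blocks with intensity above φ contribute runoff: 26.5, 20.6, 20.7, 23.7, 21.8 mm/h.
Σ(I−φ)·Δt = d  ⇒  (26.5+20.6+20.7+23.7+21.8 − 5φ)·1 = 79.9
φ = (113.3 − 79.9/1) / 5 = 6.68 mm/h.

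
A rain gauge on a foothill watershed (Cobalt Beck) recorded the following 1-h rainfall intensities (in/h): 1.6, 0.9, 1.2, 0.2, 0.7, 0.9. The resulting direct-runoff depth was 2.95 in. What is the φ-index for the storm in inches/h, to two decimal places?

φ ≈ 0.47 in/h

Only the 5 blocks with intensity above φ contribute runoff: 1.6, 0.9, 1.2, 0.7, 0.9 in/h.
Σ(I−φ)·Δt = d  ⇒  (1.6+0.9+1.2+0.7+0.9 − 5φ)·1 = 2.95
φ = (5.300 − 2.95/1) / 5 = 0.47 in/h.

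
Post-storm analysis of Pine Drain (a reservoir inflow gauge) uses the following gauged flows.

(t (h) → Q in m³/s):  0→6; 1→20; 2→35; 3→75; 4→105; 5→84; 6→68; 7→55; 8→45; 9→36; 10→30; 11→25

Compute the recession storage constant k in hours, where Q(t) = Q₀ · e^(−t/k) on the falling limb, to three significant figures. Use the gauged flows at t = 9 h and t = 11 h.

k ≈ 5.48 h

On the falling limb, Q drops from 36 to 25 m³/s between t = 9 h and t = 11 h (Δt = 2 h).
k = −Δt / ln(Q₂/Q₁) = −2 / ln(25/36) = 5.48 h.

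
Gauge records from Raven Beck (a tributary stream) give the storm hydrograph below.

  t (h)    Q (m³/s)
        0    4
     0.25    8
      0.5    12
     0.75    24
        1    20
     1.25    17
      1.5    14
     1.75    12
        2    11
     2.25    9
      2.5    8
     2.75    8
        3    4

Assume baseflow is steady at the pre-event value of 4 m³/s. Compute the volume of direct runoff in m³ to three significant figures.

Direct-runoff ordinates (Q − Q_b): 0.0, 4.0, 8.0, 20.0, 16.0, 13.0, 10.0, 8.0, 7.0, 5.0, 4.0, 4.0, 0.0 m³/s.
ΣQ_DR = 99.00 m³/s.
With Δt = 0.25 h = 900 s, V = ΣQ_DR · Δt = 99.00 × 900 = 89100 m³.

V ≈ 89100 m³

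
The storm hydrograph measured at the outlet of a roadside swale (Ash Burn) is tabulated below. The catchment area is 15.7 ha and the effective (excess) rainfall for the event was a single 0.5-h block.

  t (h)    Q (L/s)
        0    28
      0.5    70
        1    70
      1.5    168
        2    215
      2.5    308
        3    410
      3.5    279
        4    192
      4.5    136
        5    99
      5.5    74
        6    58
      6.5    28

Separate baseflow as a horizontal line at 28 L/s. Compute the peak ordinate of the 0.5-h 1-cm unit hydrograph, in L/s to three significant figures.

U_p ≈ 191 L/s

Direct runoff: 0.0, 42.0, 42.0, 140.0, 187.0, 280.0, 382.0, 251.0, 164.0, 108.0, 71.0, 46.0, 30.0, 0.0 L/s; ΣQ_DR = 1743 L/s, peak = 382.0 L/s.
Runoff depth d = ΣQ_DR·Δt / A = 1743 × 1800 / (15.7 ha) = 19.98 mm.
The 1-cm UH is the DRH scaled by (10 mm)/d, so U_p = 382.0 × 10/19.98 = 191 L/s.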